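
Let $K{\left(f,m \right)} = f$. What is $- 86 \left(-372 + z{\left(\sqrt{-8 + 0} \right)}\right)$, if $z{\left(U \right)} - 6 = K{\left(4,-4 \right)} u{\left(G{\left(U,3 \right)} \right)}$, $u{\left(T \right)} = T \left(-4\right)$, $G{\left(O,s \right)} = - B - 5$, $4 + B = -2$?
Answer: $32852$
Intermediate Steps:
$B = -6$ ($B = -4 - 2 = -6$)
$G{\left(O,s \right)} = 1$ ($G{\left(O,s \right)} = \left(-1\right) \left(-6\right) - 5 = 6 - 5 = 1$)
$u{\left(T \right)} = - 4 T$
$z{\left(U \right)} = -10$ ($z{\left(U \right)} = 6 + 4 \left(\left(-4\right) 1\right) = 6 + 4 \left(-4\right) = 6 - 16 = -10$)
$- 86 \left(-372 + z{\left(\sqrt{-8 + 0} \right)}\right) = - 86 \left(-372 - 10\right) = \left(-86\right) \left(-382\right) = 32852$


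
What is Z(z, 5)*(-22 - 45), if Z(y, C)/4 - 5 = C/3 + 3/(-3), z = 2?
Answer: -4556/3 ≈ -1518.7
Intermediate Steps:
Z(y, C) = 16 + 4*C/3 (Z(y, C) = 20 + 4*(C/3 + 3/(-3)) = 20 + 4*(C*(⅓) + 3*(-⅓)) = 20 + 4*(C/3 - 1) = 20 + 4*(-1 + C/3) = 20 + (-4 + 4*C/3) = 16 + 4*C/3)
Z(z, 5)*(-22 - 45) = (16 + (4/3)*5)*(-22 - 45) = (16 + 20/3)*(-67) = (68/3)*(-67) = -4556/3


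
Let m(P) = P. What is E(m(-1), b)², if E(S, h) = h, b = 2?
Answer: 4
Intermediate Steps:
E(m(-1), b)² = 2² = 4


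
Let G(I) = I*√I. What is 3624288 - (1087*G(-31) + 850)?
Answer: 3623438 + 33697*I*√31 ≈ 3.6234e+6 + 1.8762e+5*I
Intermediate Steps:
G(I) = I^(3/2)
3624288 - (1087*G(-31) + 850) = 3624288 - (1087*(-31)^(3/2) + 850) = 3624288 - (1087*(-31*I*√31) + 850) = 3624288 - (-33697*I*√31 + 850) = 3624288 - (850 - 33697*I*√31) = 3624288 + (-850 + 33697*I*√31) = 3623438 + 33697*I*√31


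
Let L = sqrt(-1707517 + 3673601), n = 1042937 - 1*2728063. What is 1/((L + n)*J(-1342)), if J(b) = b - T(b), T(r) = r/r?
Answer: 842563/1906823410265328 + sqrt(491521)/1906823410265328 ≈ 4.4224e-10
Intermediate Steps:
T(r) = 1
n = -1685126 (n = 1042937 - 2728063 = -1685126)
J(b) = -1 + b (J(b) = b - 1*1 = b - 1 = -1 + b)
L = 2*sqrt(491521) (L = sqrt(1966084) = 2*sqrt(491521) ≈ 1402.2)
1/((L + n)*J(-1342)) = 1/((2*sqrt(491521) - 1685126)*(-1 - 1342)) = 1/(-1685126 + 2*sqrt(491521)*(-1343)) = -1/1343/(-1685126 + 2*sqrt(491521)) = -1/(1343*(-1685126 + 2*sqrt(491521)))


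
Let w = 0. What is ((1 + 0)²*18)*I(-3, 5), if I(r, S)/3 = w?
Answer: 0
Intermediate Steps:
I(r, S) = 0 (I(r, S) = 3*0 = 0)
((1 + 0)²*18)*I(-3, 5) = ((1 + 0)²*18)*0 = (1²*18)*0 = (1*18)*0 = 18*0 = 0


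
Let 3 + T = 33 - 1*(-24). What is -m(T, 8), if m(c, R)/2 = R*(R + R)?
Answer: -256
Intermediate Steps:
T = 54 (T = -3 + (33 - 1*(-24)) = -3 + (33 + 24) = -3 + 57 = 54)
m(c, R) = 4*R² (m(c, R) = 2*(R*(R + R)) = 2*(R*(2*R)) = 2*(2*R²) = 4*R²)
-m(T, 8) = -4*8² = -4*64 = -1*256 = -256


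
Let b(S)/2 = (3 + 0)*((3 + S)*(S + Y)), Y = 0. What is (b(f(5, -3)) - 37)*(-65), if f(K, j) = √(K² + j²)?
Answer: -10855 - 1170*√34 ≈ -17677.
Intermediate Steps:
b(S) = 6*S*(3 + S) (b(S) = 2*((3 + 0)*((3 + S)*(S + 0))) = 2*(3*((3 + S)*S)) = 2*(3*(S*(3 + S))) = 2*(3*S*(3 + S)) = 6*S*(3 + S))
(b(f(5, -3)) - 37)*(-65) = (6*√(5² + (-3)²)*(3 + √(5² + (-3)²)) - 37)*(-65) = (6*√(25 + 9)*(3 + √(25 + 9)) - 37)*(-65) = (6*√34*(3 + √34) - 37)*(-65) = (-37 + 6*√34*(3 + √34))*(-65) = 2405 - 390*√34*(3 + √34)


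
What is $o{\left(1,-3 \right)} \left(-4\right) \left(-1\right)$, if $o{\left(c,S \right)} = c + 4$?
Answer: $20$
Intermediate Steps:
$o{\left(c,S \right)} = 4 + c$
$o{\left(1,-3 \right)} \left(-4\right) \left(-1\right) = \left(4 + 1\right) \left(-4\right) \left(-1\right) = 5 \left(-4\right) \left(-1\right) = \left(-20\right) \left(-1\right) = 20$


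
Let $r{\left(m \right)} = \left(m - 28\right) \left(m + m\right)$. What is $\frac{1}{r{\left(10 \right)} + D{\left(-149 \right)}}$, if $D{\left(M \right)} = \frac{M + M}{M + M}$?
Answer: $- \frac{1}{359} \approx -0.0027855$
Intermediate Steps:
$r{\left(m \right)} = 2 m \left(-28 + m\right)$ ($r{\left(m \right)} = \left(-28 + m\right) 2 m = 2 m \left(-28 + m\right)$)
$D{\left(M \right)} = 1$ ($D{\left(M \right)} = \frac{2 M}{2 M} = 2 M \frac{1}{2 M} = 1$)
$\frac{1}{r{\left(10 \right)} + D{\left(-149 \right)}} = \frac{1}{2 \cdot 10 \left(-28 + 10\right) + 1} = \frac{1}{2 \cdot 10 \left(-18\right) + 1} = \frac{1}{-360 + 1} = \frac{1}{-359} = - \frac{1}{359}$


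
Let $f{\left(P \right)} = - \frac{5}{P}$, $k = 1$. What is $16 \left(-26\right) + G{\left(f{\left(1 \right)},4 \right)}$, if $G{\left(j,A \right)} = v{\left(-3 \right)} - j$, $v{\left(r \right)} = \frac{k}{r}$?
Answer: $- \frac{1234}{3} \approx -411.33$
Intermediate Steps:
$v{\left(r \right)} = \frac{1}{r}$ ($v{\left(r \right)} = 1 \frac{1}{r} = \frac{1}{r}$)
$G{\left(j,A \right)} = - \frac{1}{3} - j$ ($G{\left(j,A \right)} = \frac{1}{-3} - j = - \frac{1}{3} - j$)
$16 \left(-26\right) + G{\left(f{\left(1 \right)},4 \right)} = 16 \left(-26\right) - \left(\frac{1}{3} - \frac{5}{1}\right) = -416 - \left(\frac{1}{3} - 5\right) = -416 - - \frac{14}{3} = -416 + \left(- \frac{1}{3} + 5\right) = -416 + \frac{14}{3} = - \frac{1234}{3}$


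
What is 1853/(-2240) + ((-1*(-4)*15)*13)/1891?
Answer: -1756823/4235840 ≈ -0.41475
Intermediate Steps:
1853/(-2240) + ((-1*(-4)*15)*13)/1891 = 1853*(-1/2240) + ((4*15)*13)*(1/1891) = -1853/2240 + (60*13)*(1/1891) = -1853/2240 + 780*(1/1891) = -1853/2240 + 780/1891 = -1756823/4235840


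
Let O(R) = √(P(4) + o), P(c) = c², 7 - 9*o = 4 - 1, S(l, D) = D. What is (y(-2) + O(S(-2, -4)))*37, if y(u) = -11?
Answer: -407 + 74*√37/3 ≈ -256.96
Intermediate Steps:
o = 4/9 (o = 7/9 - (4 - 1)/9 = 7/9 - ⅑*3 = 7/9 - ⅓ = 4/9 ≈ 0.44444)
O(R) = 2*√37/3 (O(R) = √(4² + 4/9) = √(16 + 4/9) = √(148/9) = 2*√37/3)
(y(-2) + O(S(-2, -4)))*37 = (-11 + 2*√37/3)*37 = -407 + 74*√37/3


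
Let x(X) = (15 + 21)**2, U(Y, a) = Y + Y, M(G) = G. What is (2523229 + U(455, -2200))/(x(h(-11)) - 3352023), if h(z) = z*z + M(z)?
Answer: -2524139/3350727 ≈ -0.75331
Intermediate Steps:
h(z) = z + z**2 (h(z) = z*z + z = z**2 + z = z + z**2)
U(Y, a) = 2*Y
x(X) = 1296 (x(X) = 36**2 = 1296)
(2523229 + U(455, -2200))/(x(h(-11)) - 3352023) = (2523229 + 2*455)/(1296 - 3352023) = (2523229 + 910)/(-3350727) = 2524139*(-1/3350727) = -2524139/3350727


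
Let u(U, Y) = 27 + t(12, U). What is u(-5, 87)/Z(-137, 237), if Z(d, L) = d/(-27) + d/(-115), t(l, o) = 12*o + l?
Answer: -65205/19454 ≈ -3.3518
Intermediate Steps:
t(l, o) = l + 12*o
Z(d, L) = -142*d/3105 (Z(d, L) = d*(-1/27) + d*(-1/115) = -d/27 - d/115 = -142*d/3105)
u(U, Y) = 39 + 12*U (u(U, Y) = 27 + (12 + 12*U) = 39 + 12*U)
u(-5, 87)/Z(-137, 237) = (39 + 12*(-5))/((-142/3105*(-137))) = (39 - 60)/(19454/3105) = -21*3105/19454 = -65205/19454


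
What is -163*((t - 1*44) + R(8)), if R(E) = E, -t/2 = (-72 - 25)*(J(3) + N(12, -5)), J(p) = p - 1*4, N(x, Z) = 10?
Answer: -278730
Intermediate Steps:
J(p) = -4 + p (J(p) = p - 4 = -4 + p)
t = 1746 (t = -2*(-72 - 25)*((-4 + 3) + 10) = -(-194)*(-1 + 10) = -(-194)*9 = -2*(-873) = 1746)
-163*((t - 1*44) + R(8)) = -163*((1746 - 1*44) + 8) = -163*((1746 - 44) + 8) = -163*(1702 + 8) = -163*1710 = -278730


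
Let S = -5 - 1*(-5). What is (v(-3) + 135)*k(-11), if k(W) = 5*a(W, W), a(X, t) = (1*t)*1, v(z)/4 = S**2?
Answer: -7425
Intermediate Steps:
S = 0 (S = -5 + 5 = 0)
v(z) = 0 (v(z) = 4*0**2 = 4*0 = 0)
a(X, t) = t (a(X, t) = t*1 = t)
k(W) = 5*W
(v(-3) + 135)*k(-11) = (0 + 135)*(5*(-11)) = 135*(-55) = -7425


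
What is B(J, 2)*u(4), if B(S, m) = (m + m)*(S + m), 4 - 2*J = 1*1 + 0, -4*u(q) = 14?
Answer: -49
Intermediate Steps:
u(q) = -7/2 (u(q) = -¼*14 = -7/2)
J = 3/2 (J = 2 - (1*1 + 0)/2 = 2 - (1 + 0)/2 = 2 - ½*1 = 2 - ½ = 3/2 ≈ 1.5000)
B(S, m) = 2*m*(S + m) (B(S, m) = (2*m)*(S + m) = 2*m*(S + m))
B(J, 2)*u(4) = (2*2*(3/2 + 2))*(-7/2) = (2*2*(7/2))*(-7/2) = 14*(-7/2) = -49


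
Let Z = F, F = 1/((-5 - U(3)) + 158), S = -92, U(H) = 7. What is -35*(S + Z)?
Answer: 470085/146 ≈ 3219.8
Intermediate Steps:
F = 1/146 (F = 1/((-5 - 1*7) + 158) = 1/((-5 - 7) + 158) = 1/(-12 + 158) = 1/146 ≈ 0.0068493)
Z = 1/146 ≈ 0.0068493
-35*(S + Z) = -35*(-92 + 1/146) = -35*(-13431/146) = 470085/146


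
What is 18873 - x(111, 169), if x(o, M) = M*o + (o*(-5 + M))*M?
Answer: -3076362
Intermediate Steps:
x(o, M) = M*o + M*o*(-5 + M)
18873 - x(111, 169) = 18873 - 169*111*(-4 + 169) = 18873 - 169*111*165 = 18873 - 1*3095235 = 18873 - 3095235 = -3076362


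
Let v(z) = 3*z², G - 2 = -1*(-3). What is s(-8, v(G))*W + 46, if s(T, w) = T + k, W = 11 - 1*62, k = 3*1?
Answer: 301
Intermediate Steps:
G = 5 (G = 2 - 1*(-3) = 2 + 3 = 5)
k = 3
W = -51 (W = 11 - 62 = -51)
s(T, w) = 3 + T (s(T, w) = T + 3 = 3 + T)
s(-8, v(G))*W + 46 = (3 - 8)*(-51) + 46 = -5*(-51) + 46 = 255 + 46 = 301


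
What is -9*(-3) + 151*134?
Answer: 20261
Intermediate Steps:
-9*(-3) + 151*134 = 27 + 20234 = 20261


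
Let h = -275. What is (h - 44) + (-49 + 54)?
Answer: -314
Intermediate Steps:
(h - 44) + (-49 + 54) = (-275 - 44) + (-49 + 54) = -319 + 5 = -314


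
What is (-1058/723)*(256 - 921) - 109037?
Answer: -78130181/723 ≈ -1.0806e+5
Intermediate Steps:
(-1058/723)*(256 - 921) - 109037 = -1058*1/723*(-665) - 109037 = -1058/723*(-665) - 109037 = 703570/723 - 109037 = -78130181/723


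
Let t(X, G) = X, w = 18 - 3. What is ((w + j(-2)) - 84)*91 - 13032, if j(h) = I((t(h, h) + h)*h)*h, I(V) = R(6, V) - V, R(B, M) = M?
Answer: -19311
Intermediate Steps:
w = 15
I(V) = 0 (I(V) = V - V = 0)
j(h) = 0 (j(h) = 0*h = 0)
((w + j(-2)) - 84)*91 - 13032 = ((15 + 0) - 84)*91 - 13032 = (15 - 84)*91 - 13032 = -69*91 - 13032 = -6279 - 13032 = -19311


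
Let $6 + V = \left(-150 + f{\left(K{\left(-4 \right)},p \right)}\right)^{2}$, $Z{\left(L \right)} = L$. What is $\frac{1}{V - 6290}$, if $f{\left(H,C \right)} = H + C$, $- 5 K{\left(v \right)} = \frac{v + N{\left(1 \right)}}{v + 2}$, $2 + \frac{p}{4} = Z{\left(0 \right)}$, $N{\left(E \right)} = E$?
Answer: $\frac{100}{1876289} \approx 5.3297 \cdot 10^{-5}$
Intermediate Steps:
$p = -8$ ($p = -8 + 4 \cdot 0 = -8 + 0 = -8$)
$K{\left(v \right)} = - \frac{1 + v}{5 \left(2 + v\right)}$ ($K{\left(v \right)} = - \frac{\left(v + 1\right) \frac{1}{v + 2}}{5} = - \frac{\left(1 + v\right) \frac{1}{2 + v}}{5} = - \frac{\frac{1}{2 + v} \left(1 + v\right)}{5} = - \frac{1 + v}{5 \left(2 + v\right)}$)
$f{\left(H,C \right)} = C + H$
$V = \frac{2505289}{100}$ ($V = -6 + \left(-150 - \left(8 - \frac{-1 - -4}{5 \left(2 - 4\right)}\right)\right)^{2} = -6 + \left(-150 - \left(8 - \frac{-1 + 4}{5 \left(-2\right)}\right)\right)^{2} = -6 + \left(-150 - \left(8 + \frac{1}{10} \cdot 3\right)\right)^{2} = -6 + \left(-150 - \frac{83}{10}\right)^{2} = -6 + \left(- \frac{1583}{10}\right)^{2} = -6 + \frac{2505889}{100} = \frac{2505289}{100} \approx 25053.0$)
$\frac{1}{V - 6290} = \frac{1}{\frac{2505289}{100} - 6290} = \frac{1}{\frac{1876289}{100}} = \frac{100}{1876289}$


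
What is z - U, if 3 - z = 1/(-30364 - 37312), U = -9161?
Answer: 620182865/67676 ≈ 9164.0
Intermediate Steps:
z = 203029/67676 (z = 3 - 1/(-30364 - 37312) = 3 - 1/(-67676) = 3 - 1*(-1/67676) = 3 + 1/67676 = 203029/67676 ≈ 3.0000)
z - U = 203029/67676 - 1*(-9161) = 203029/67676 + 9161 = 620182865/67676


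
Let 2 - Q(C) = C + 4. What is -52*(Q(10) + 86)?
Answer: -3848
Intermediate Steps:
Q(C) = -2 - C (Q(C) = 2 - (C + 4) = 2 - (4 + C) = 2 + (-4 - C) = -2 - C)
-52*(Q(10) + 86) = -52*((-2 - 1*10) + 86) = -52*((-2 - 10) + 86) = -52*(-12 + 86) = -52*74 = -3848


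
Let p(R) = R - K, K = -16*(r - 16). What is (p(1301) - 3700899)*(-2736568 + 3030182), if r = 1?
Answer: -1086324234532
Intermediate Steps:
K = 240 (K = -16*(1 - 16) = -16*(-15) = 240)
p(R) = -240 + R (p(R) = R - 1*240 = R - 240 = -240 + R)
(p(1301) - 3700899)*(-2736568 + 3030182) = ((-240 + 1301) - 3700899)*(-2736568 + 3030182) = (1061 - 3700899)*293614 = -3699838*293614 = -1086324234532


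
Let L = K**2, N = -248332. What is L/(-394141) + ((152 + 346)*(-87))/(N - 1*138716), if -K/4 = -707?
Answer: -513062056511/25425247628 ≈ -20.179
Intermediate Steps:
K = 2828 (K = -4*(-707) = 2828)
L = 7997584 (L = 2828**2 = 7997584)
L/(-394141) + ((152 + 346)*(-87))/(N - 1*138716) = 7997584/(-394141) + ((152 + 346)*(-87))/(-248332 - 1*138716) = 7997584*(-1/394141) + (498*(-87))/(-248332 - 138716) = -7997584/394141 - 43326/(-387048) = -7997584/394141 - 43326*(-1/387048) = -7997584/394141 + 7221/64508 = -513062056511/25425247628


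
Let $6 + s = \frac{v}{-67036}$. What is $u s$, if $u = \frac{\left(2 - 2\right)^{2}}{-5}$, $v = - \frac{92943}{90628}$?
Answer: $0$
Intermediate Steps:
$v = - \frac{92943}{90628}$ ($v = \left(-92943\right) \frac{1}{90628} = - \frac{92943}{90628} \approx -1.0255$)
$s = - \frac{36451938705}{6075338608}$ ($s = -6 - \frac{92943}{90628 \left(-67036\right)} = -6 - - \frac{92943}{6075338608} = -6 + \frac{92943}{6075338608} = - \frac{36451938705}{6075338608} \approx -6.0$)
$u = 0$ ($u = - \frac{0^{2}}{5} = \left(- \frac{1}{5}\right) 0 = 0$)
$u s = 0 \left(- \frac{36451938705}{6075338608}\right) = 0$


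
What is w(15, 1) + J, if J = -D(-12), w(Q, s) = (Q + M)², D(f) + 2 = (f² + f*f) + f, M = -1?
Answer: -78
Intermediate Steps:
D(f) = -2 + f + 2*f² (D(f) = -2 + ((f² + f*f) + f) = -2 + ((f² + f²) + f) = -2 + (2*f² + f) = -2 + (f + 2*f²) = -2 + f + 2*f²)
w(Q, s) = (-1 + Q)² (w(Q, s) = (Q - 1)² = (-1 + Q)²)
J = -274 (J = -(-2 - 12 + 2*(-12)²) = -(-2 - 12 + 2*144) = -(-2 - 12 + 288) = -1*274 = -274)
w(15, 1) + J = (-1 + 15)² - 274 = 14² - 274 = 196 - 274 = -78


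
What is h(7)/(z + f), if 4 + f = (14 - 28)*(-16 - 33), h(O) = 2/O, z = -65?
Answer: 2/4319 ≈ 0.00046307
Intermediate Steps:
f = 682 (f = -4 + (14 - 28)*(-16 - 33) = -4 - 14*(-49) = -4 + 686 = 682)
h(7)/(z + f) = (2/7)/(-65 + 682) = (2*(⅐))/617 = (2/7)*(1/617) = 2/4319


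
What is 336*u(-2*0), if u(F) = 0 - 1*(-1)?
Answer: 336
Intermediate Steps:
u(F) = 1 (u(F) = 0 + 1 = 1)
336*u(-2*0) = 336*1 = 336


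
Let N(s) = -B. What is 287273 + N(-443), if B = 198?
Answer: 287075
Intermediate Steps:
N(s) = -198 (N(s) = -1*198 = -198)
287273 + N(-443) = 287273 - 198 = 287075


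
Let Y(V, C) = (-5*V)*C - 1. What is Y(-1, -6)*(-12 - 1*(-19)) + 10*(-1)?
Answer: -227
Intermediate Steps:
Y(V, C) = -1 - 5*C*V (Y(V, C) = -5*C*V - 1 = -1 - 5*C*V)
Y(-1, -6)*(-12 - 1*(-19)) + 10*(-1) = (-1 - 5*(-6)*(-1))*(-12 - 1*(-19)) + 10*(-1) = (-1 - 30)*(-12 + 19) - 10 = -31*7 - 10 = -217 - 10 = -227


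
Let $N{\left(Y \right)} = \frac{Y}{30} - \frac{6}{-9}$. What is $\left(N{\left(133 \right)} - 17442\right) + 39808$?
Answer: $\frac{223711}{10} \approx 22371.0$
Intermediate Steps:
$N{\left(Y \right)} = \frac{2}{3} + \frac{Y}{30}$ ($N{\left(Y \right)} = Y \frac{1}{30} - - \frac{2}{3} = \frac{Y}{30} + \frac{2}{3} = \frac{2}{3} + \frac{Y}{30}$)
$\left(N{\left(133 \right)} - 17442\right) + 39808 = \left(\left(\frac{2}{3} + \frac{1}{30} \cdot 133\right) - 17442\right) + 39808 = \left(\left(\frac{2}{3} + \frac{133}{30}\right) - 17442\right) + 39808 = \left(\frac{51}{10} - 17442\right) + 39808 = - \frac{174369}{10} + 39808 = \frac{223711}{10}$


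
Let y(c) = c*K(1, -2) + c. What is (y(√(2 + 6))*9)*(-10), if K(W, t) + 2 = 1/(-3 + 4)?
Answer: 0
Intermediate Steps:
K(W, t) = -1 (K(W, t) = -2 + 1/(-3 + 4) = -2 + 1/1 = -2 + 1 = -1)
y(c) = 0 (y(c) = c*(-1) + c = -c + c = 0)
(y(√(2 + 6))*9)*(-10) = (0*9)*(-10) = 0*(-10) = 0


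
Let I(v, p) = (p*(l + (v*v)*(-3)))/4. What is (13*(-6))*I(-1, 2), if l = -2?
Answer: 195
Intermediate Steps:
I(v, p) = p*(-2 - 3*v²)/4 (I(v, p) = (p*(-2 + (v*v)*(-3)))/4 = (p*(-2 + v²*(-3)))*(¼) = (p*(-2 - 3*v²))*(¼) = p*(-2 - 3*v²)/4)
(13*(-6))*I(-1, 2) = (13*(-6))*(-¼*2*(2 + 3*(-1)²)) = -(-39)*2*(2 + 3*1)/2 = -(-39)*2*(2 + 3)/2 = -(-39)*2*5/2 = -78*(-5/2) = 195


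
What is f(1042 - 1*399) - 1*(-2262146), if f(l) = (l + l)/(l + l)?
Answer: 2262147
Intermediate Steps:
f(l) = 1 (f(l) = (2*l)/((2*l)) = (2*l)*(1/(2*l)) = 1)
f(1042 - 1*399) - 1*(-2262146) = 1 - 1*(-2262146) = 1 + 2262146 = 2262147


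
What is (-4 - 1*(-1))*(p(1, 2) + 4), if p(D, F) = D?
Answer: -15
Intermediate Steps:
(-4 - 1*(-1))*(p(1, 2) + 4) = (-4 - 1*(-1))*(1 + 4) = (-4 + 1)*5 = -3*5 = -15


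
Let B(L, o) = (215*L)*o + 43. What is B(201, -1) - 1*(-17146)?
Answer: -26026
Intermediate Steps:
B(L, o) = 43 + 215*L*o (B(L, o) = 215*L*o + 43 = 43 + 215*L*o)
B(201, -1) - 1*(-17146) = (43 + 215*201*(-1)) - 1*(-17146) = (43 - 43215) + 17146 = -43172 + 17146 = -26026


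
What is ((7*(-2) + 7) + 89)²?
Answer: 6724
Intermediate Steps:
((7*(-2) + 7) + 89)² = ((-14 + 7) + 89)² = (-7 + 89)² = 82² = 6724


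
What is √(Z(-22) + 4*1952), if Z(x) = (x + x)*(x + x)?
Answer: 4*√609 ≈ 98.712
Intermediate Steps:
Z(x) = 4*x² (Z(x) = (2*x)*(2*x) = 4*x²)
√(Z(-22) + 4*1952) = √(4*(-22)² + 4*1952) = √(4*484 + 7808) = √(1936 + 7808) = √9744 = 4*√609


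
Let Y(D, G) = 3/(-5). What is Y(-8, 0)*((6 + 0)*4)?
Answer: -72/5 ≈ -14.400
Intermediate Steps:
Y(D, G) = -⅗ (Y(D, G) = 3*(-⅕) = -⅗)
Y(-8, 0)*((6 + 0)*4) = -3*(6 + 0)*4/5 = -18*4/5 = -⅗*24 = -72/5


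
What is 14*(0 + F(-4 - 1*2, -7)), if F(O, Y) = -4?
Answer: -56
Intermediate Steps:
14*(0 + F(-4 - 1*2, -7)) = 14*(0 - 4) = 14*(-4) = -56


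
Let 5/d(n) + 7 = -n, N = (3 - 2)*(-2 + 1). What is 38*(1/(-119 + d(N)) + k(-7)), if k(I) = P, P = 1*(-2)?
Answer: -54872/719 ≈ -76.317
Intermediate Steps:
P = -2
k(I) = -2
N = -1 (N = 1*(-1) = -1)
d(n) = 5/(-7 - n)
38*(1/(-119 + d(N)) + k(-7)) = 38*(1/(-119 - 5/(7 - 1)) - 2) = 38*(1/(-119 - 5/6) - 2) = 38*(1/(-719/6) - 2) = 38*(-6/719 - 2) = 38*(-1444/719) = -54872/719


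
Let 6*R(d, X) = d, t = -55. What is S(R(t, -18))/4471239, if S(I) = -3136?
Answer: -3136/4471239 ≈ -0.00070137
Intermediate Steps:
R(d, X) = d/6
S(R(t, -18))/4471239 = -3136/4471239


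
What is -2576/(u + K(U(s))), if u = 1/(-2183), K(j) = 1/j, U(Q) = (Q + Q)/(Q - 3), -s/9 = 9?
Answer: -151832016/30535 ≈ -4972.4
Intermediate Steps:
s = -81 (s = -9*9 = -81)
U(Q) = 2*Q/(-3 + Q) (U(Q) = (2*Q)/(-3 + Q) = 2*Q/(-3 + Q))
u = -1/2183 ≈ -0.00045808
-2576/(u + K(U(s))) = -2576/(-1/2183 + 1/(2*(-81)/(-3 - 81))) = -2576/(-1/2183 + 1/(2*(-81)/(-84))) = -2576/(-1/2183 + 1/(2*(-81)*(-1/84))) = -2576/(-1/2183 + 1/(27/14)) = -2576/(-1/2183 + 14/27) = -2576/30535/58941 = -2576*58941/30535 = -151832016/30535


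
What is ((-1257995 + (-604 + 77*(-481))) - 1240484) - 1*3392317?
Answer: -5928437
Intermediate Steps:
((-1257995 + (-604 + 77*(-481))) - 1240484) - 1*3392317 = ((-1257995 + (-604 - 37037)) - 1240484) - 3392317 = ((-1257995 - 37641) - 1240484) - 3392317 = (-1295636 - 1240484) - 3392317 = -2536120 - 3392317 = -5928437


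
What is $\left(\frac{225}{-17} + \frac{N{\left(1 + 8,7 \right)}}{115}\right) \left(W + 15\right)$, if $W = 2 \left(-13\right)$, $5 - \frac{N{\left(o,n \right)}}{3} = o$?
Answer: $\frac{286869}{1955} \approx 146.74$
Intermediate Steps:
$N{\left(o,n \right)} = 15 - 3 o$
$W = -26$
$\left(\frac{225}{-17} + \frac{N{\left(1 + 8,7 \right)}}{115}\right) \left(W + 15\right) = \left(\frac{225}{-17} + \frac{15 - 3 \left(1 + 8\right)}{115}\right) \left(-26 + 15\right) = \left(225 \left(- \frac{1}{17}\right) + \left(15 - 27\right) \frac{1}{115}\right) \left(-11\right) = \left(- \frac{225}{17} + \left(15 - 27\right) \frac{1}{115}\right) \left(-11\right) = \left(- \frac{225}{17} - \frac{12}{115}\right) \left(-11\right) = \left(- \frac{26079}{1955}\right) \left(-11\right) = \frac{286869}{1955}$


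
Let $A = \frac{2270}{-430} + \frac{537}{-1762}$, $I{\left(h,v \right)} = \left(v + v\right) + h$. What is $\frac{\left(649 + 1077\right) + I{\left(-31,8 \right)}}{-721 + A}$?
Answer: $- \frac{129635626}{55050351} \approx -2.3549$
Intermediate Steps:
$I{\left(h,v \right)} = h + 2 v$ ($I{\left(h,v \right)} = 2 v + h = h + 2 v$)
$A = - \frac{423065}{75766}$ ($A = 2270 \left(- \frac{1}{430}\right) + 537 \left(- \frac{1}{1762}\right) = - \frac{227}{43} - \frac{537}{1762} = - \frac{423065}{75766} \approx -5.5838$)
$\frac{\left(649 + 1077\right) + I{\left(-31,8 \right)}}{-721 + A} = \frac{\left(649 + 1077\right) + \left(-31 + 2 \cdot 8\right)}{-721 - \frac{423065}{75766}} = \frac{1726 + \left(-31 + 16\right)}{- \frac{55050351}{75766}} = \left(1726 - 15\right) \left(- \frac{75766}{55050351}\right) = 1711 \left(- \frac{75766}{55050351}\right) = - \frac{129635626}{55050351}$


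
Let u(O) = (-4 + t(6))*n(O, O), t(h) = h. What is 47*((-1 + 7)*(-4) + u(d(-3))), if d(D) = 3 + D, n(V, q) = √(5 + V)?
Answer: -1128 + 94*√5 ≈ -917.81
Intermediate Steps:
u(O) = 2*√(5 + O) (u(O) = (-4 + 6)*√(5 + O) = 2*√(5 + O))
47*((-1 + 7)*(-4) + u(d(-3))) = 47*((-1 + 7)*(-4) + 2*√(5 + (3 - 3))) = 47*(6*(-4) + 2*√(5 + 0)) = 47*(-24 + 2*√5) = -1128 + 94*√5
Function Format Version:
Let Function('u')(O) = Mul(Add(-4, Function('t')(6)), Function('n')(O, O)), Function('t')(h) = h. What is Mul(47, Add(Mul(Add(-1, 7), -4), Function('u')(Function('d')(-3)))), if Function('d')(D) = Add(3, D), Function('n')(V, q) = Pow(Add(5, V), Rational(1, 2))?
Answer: Add(-1128, Mul(94, Pow(5, Rational(1, 2)))) ≈ -917.81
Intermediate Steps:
Function('u')(O) = Mul(2, Pow(Add(5, O), Rational(1, 2))) (Function('u')(O) = Mul(Add(-4, 6), Pow(Add(5, O), Rational(1, 2))) = Mul(2, Pow(Add(5, O), Rational(1, 2))))
Mul(47, Add(Mul(Add(-1, 7), -4), Function('u')(Function('d')(-3)))) = Mul(47, Add(Mul(Add(-1, 7), -4), Mul(2, Pow(Add(5, Add(3, -3)), Rational(1, 2))))) = Mul(47, Add(Mul(6, -4), Mul(2, Pow(Add(5, 0), Rational(1, 2))))) = Mul(47, Add(-24, Mul(2, Pow(5, Rational(1, 2))))) = Add(-1128, Mul(94, Pow(5, Rational(1, 2))))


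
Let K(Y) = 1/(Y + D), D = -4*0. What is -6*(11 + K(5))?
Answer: -336/5 ≈ -67.200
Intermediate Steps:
D = 0 (D = -1*0 = 0)
K(Y) = 1/Y (K(Y) = 1/(Y + 0) = 1/Y)
-6*(11 + K(5)) = -6*(11 + 1/5) = -6*(11 + ⅕) = -6*56/5 = -336/5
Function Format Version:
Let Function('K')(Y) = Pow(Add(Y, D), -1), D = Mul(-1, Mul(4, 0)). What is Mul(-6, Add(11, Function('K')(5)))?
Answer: Rational(-336, 5) ≈ -67.200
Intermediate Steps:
D = 0 (D = Mul(-1, 0) = 0)
Function('K')(Y) = Pow(Y, -1) (Function('K')(Y) = Pow(Add(Y, 0), -1) = Pow(Y, -1))
Mul(-6, Add(11, Function('K')(5))) = Mul(-6, Add(11, Pow(5, -1))) = Mul(-6, Add(11, Rational(1, 5))) = Mul(-6, Rational(56, 5)) = Rational(-336, 5)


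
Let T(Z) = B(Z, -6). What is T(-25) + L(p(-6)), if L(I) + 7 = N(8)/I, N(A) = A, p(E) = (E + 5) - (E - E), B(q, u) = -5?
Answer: -20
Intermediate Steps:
T(Z) = -5
p(E) = 5 + E (p(E) = (5 + E) - 1*0 = (5 + E) + 0 = 5 + E)
L(I) = -7 + 8/I
T(-25) + L(p(-6)) = -5 + (-7 + 8/(5 - 6)) = -5 + (-7 + 8/(-1)) = -5 + (-7 + 8*(-1)) = -5 + (-7 - 8) = -5 - 15 = -20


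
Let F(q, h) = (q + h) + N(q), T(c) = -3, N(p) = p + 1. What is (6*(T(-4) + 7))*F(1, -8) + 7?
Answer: -113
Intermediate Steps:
N(p) = 1 + p
F(q, h) = 1 + h + 2*q (F(q, h) = (q + h) + (1 + q) = (h + q) + (1 + q) = 1 + h + 2*q)
(6*(T(-4) + 7))*F(1, -8) + 7 = (6*(-3 + 7))*(1 - 8 + 2*1) + 7 = (6*4)*(1 - 8 + 2) + 7 = 24*(-5) + 7 = -120 + 7 = -113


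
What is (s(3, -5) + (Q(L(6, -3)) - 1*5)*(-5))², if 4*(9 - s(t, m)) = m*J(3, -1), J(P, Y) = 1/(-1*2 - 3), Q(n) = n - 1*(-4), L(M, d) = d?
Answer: 13225/16 ≈ 826.56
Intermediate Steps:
Q(n) = 4 + n (Q(n) = n + 4 = 4 + n)
J(P, Y) = -⅕ (J(P, Y) = 1/(-2 - 3) = 1/(-5) = -⅕)
s(t, m) = 9 + m/20 (s(t, m) = 9 - m*(-1)/(4*5) = 9 - (-1)*m/20 = 9 + m/20)
(s(3, -5) + (Q(L(6, -3)) - 1*5)*(-5))² = ((9 + (1/20)*(-5)) + ((4 - 3) - 1*5)*(-5))² = ((9 - ¼) + (1 - 5)*(-5))² = (35/4 - 4*(-5))² = (35/4 + 20)² = (115/4)² = 13225/16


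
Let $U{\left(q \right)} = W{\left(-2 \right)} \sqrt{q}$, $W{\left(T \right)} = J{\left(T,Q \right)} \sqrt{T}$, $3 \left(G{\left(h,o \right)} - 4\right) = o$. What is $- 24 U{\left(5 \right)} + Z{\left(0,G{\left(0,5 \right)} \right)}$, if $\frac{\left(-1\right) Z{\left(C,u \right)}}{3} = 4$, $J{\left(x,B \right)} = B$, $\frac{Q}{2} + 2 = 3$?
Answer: $-12 - 48 i \sqrt{10} \approx -12.0 - 151.79 i$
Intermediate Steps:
$Q = 2$ ($Q = -4 + 2 \cdot 3 = -4 + 6 = 2$)
$G{\left(h,o \right)} = 4 + \frac{o}{3}$
$W{\left(T \right)} = 2 \sqrt{T}$
$Z{\left(C,u \right)} = -12$ ($Z{\left(C,u \right)} = \left(-3\right) 4 = -12$)
$U{\left(q \right)} = 2 i \sqrt{2} \sqrt{q}$ ($U{\left(q \right)} = 2 \sqrt{-2} \sqrt{q} = 2 i \sqrt{2} \sqrt{q}$)
$- 24 U{\left(5 \right)} + Z{\left(0,G{\left(0,5 \right)} \right)} = - 24 \cdot 2 i \sqrt{2} \sqrt{5} - 12 = - 24 \cdot 2 i \sqrt{10} - 12 = - 48 i \sqrt{10} - 12 = -12 - 48 i \sqrt{10}$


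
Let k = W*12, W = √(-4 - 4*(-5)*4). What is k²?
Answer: 10944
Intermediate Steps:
W = 2*√19 (W = √(-4 + 20*4) = √(-4 + 80) = √76 = 2*√19 ≈ 8.7178)
k = 24*√19 (k = (2*√19)*12 = 24*√19 ≈ 104.61)
k² = (24*√19)² = 10944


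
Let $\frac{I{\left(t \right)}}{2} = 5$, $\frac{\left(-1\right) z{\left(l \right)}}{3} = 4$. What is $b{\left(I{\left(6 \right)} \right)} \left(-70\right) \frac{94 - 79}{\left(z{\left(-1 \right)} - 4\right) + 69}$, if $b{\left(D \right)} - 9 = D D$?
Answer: $- \frac{114450}{53} \approx -2159.4$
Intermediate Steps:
$z{\left(l \right)} = -12$ ($z{\left(l \right)} = \left(-3\right) 4 = -12$)
$I{\left(t \right)} = 10$ ($I{\left(t \right)} = 2 \cdot 5 = 10$)
$b{\left(D \right)} = 9 + D^{2}$ ($b{\left(D \right)} = 9 + D D = 9 + D^{2}$)
$b{\left(I{\left(6 \right)} \right)} \left(-70\right) \frac{94 - 79}{\left(z{\left(-1 \right)} - 4\right) + 69} = \left(9 + 10^{2}\right) \left(-70\right) \frac{94 - 79}{\left(-12 - 4\right) + 69} = \left(9 + 100\right) \left(-70\right) \frac{15}{\left(-12 - 4\right) + 69} = 109 \left(-70\right) \frac{15}{-16 + 69} = - 7630 \cdot \frac{15}{53} = - 7630 \cdot 15 \cdot \frac{1}{53} = \left(-7630\right) \frac{15}{53} = - \frac{114450}{53}$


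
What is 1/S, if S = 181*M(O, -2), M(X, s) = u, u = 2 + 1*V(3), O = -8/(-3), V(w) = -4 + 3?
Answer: 1/181 ≈ 0.0055249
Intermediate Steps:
V(w) = -1
O = 8/3 (O = -8*(-1/3) = 8/3 ≈ 2.6667)
u = 1 (u = 2 + 1*(-1) = 2 - 1 = 1)
M(X, s) = 1
S = 181 (S = 181*1 = 181)
1/S = 1/181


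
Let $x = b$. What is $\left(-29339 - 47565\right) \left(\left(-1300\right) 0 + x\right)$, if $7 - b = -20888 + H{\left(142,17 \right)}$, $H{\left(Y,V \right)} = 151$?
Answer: $-1595296576$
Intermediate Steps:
$b = 20744$ ($b = 7 - \left(-20888 + 151\right) = 7 - -20737 = 7 + 20737 = 20744$)
$x = 20744$
$\left(-29339 - 47565\right) \left(\left(-1300\right) 0 + x\right) = \left(-29339 - 47565\right) \left(\left(-1300\right) 0 + 20744\right) = - 76904 \left(0 + 20744\right) = \left(-76904\right) 20744 = -1595296576$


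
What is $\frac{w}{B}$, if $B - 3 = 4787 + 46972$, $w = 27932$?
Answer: $\frac{13966}{25881} \approx 0.53962$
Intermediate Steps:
$B = 51762$ ($B = 3 + \left(4787 + 46972\right) = 3 + 51759 = 51762$)
$\frac{w}{B} = \frac{27932}{51762} = 27932 \cdot \frac{1}{51762} = \frac{13966}{25881}$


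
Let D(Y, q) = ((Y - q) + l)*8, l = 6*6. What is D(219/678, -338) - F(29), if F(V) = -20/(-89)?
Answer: 30114272/10057 ≈ 2994.4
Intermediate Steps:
l = 36
D(Y, q) = 288 - 8*q + 8*Y (D(Y, q) = ((Y - q) + 36)*8 = (36 + Y - q)*8 = 288 - 8*q + 8*Y)
F(V) = 20/89 (F(V) = -20*(-1/89) = 20/89)
D(219/678, -338) - F(29) = (288 - 8*(-338) + 8*(219/678)) - 1*20/89 = (288 + 2704 + 8*(219*(1/678))) - 20/89 = (288 + 2704 + 8*(73/226)) - 20/89 = (288 + 2704 + 292/113) - 20/89 = 338388/113 - 20/89 = 30114272/10057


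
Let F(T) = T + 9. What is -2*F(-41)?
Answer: 64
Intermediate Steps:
F(T) = 9 + T
-2*F(-41) = -2*(9 - 41) = -2*(-32) = 64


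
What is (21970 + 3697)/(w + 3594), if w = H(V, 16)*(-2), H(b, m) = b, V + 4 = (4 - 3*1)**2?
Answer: 25667/3600 ≈ 7.1297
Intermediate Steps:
V = -3 (V = -4 + (4 - 3*1)**2 = -4 + (4 - 3)**2 = -4 + 1**2 = -4 + 1 = -3)
w = 6 (w = -3*(-2) = 6)
(21970 + 3697)/(w + 3594) = (21970 + 3697)/(6 + 3594) = 25667/3600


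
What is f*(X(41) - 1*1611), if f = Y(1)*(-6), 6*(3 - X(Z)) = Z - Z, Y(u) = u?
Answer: 9648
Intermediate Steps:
X(Z) = 3 (X(Z) = 3 - (Z - Z)/6 = 3 - 1/6*0 = 3 + 0 = 3)
f = -6 (f = 1*(-6) = -6)
f*(X(41) - 1*1611) = -6*(3 - 1*1611) = -6*(3 - 1611) = -6*(-1608) = 9648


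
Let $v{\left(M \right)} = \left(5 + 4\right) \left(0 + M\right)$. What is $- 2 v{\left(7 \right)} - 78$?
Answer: $-204$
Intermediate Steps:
$v{\left(M \right)} = 9 M$
$- 2 v{\left(7 \right)} - 78 = - 2 \cdot 9 \cdot 7 - 78 = \left(-2\right) 63 - 78 = -126 - 78 = -204$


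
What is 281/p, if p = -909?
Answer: -281/909 ≈ -0.30913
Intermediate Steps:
281/p = 281/(-909) = 281*(-1/909) = -281/909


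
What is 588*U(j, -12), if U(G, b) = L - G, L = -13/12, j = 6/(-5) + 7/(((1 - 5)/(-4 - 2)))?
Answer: -30527/5 ≈ -6105.4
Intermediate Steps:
j = 93/10 (j = 6*(-1/5) + 7/((-4/(-6))) = -6/5 + 7/((-4*(-1/6))) = -6/5 + 7/(2/3) = -6/5 + 7*(3/2) = -6/5 + 21/2 = 93/10 ≈ 9.3000)
L = -13/12 (L = -13*1/12 = -13/12 ≈ -1.0833)
U(G, b) = -13/12 - G
588*U(j, -12) = 588*(-13/12 - 1*93/10) = 588*(-13/12 - 93/10) = 588*(-623/60) = -30527/5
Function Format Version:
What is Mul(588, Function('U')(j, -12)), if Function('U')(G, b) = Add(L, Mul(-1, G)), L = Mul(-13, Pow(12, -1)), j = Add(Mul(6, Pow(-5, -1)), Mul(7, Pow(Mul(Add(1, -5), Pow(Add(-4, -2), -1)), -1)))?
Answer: Rational(-30527, 5) ≈ -6105.4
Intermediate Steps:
j = Rational(93, 10) (j = Add(Mul(6, Rational(-1, 5)), Mul(7, Pow(Mul(-4, Pow(-6, -1)), -1))) = Add(Rational(-6, 5), Mul(7, Pow(Mul(-4, Rational(-1, 6)), -1))) = Add(Rational(-6, 5), Mul(7, Pow(Rational(2, 3), -1))) = Add(Rational(-6, 5), Mul(7, Rational(3, 2))) = Add(Rational(-6, 5), Rational(21, 2)) = Rational(93, 10) ≈ 9.3000)
L = Rational(-13, 12) (L = Mul(-13, Rational(1, 12)) = Rational(-13, 12) ≈ -1.0833)
Function('U')(G, b) = Add(Rational(-13, 12), Mul(-1, G))
Mul(588, Function('U')(j, -12)) = Mul(588, Add(Rational(-13, 12), Mul(-1, Rational(93, 10)))) = Mul(588, Add(Rational(-13, 12), Rational(-93, 10))) = Mul(588, Rational(-623, 60)) = Rational(-30527, 5)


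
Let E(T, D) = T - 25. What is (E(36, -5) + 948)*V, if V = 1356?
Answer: 1300404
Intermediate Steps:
E(T, D) = -25 + T
(E(36, -5) + 948)*V = ((-25 + 36) + 948)*1356 = (11 + 948)*1356 = 959*1356 = 1300404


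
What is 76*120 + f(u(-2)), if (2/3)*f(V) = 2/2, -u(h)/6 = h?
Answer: 18243/2 ≈ 9121.5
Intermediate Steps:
u(h) = -6*h
f(V) = 3/2 (f(V) = 3*(2/2)/2 = 3*(2*(½))/2 = (3/2)*1 = 3/2)
76*120 + f(u(-2)) = 76*120 + 3/2 = 9120 + 3/2 = 18243/2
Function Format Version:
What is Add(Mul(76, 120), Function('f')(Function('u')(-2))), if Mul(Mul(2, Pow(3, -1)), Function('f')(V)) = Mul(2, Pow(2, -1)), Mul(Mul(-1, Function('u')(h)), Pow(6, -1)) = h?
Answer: Rational(18243, 2) ≈ 9121.5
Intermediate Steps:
Function('u')(h) = Mul(-6, h)
Function('f')(V) = Rational(3, 2) (Function('f')(V) = Mul(Rational(3, 2), Mul(2, Pow(2, -1))) = Mul(Rational(3, 2), Mul(2, Rational(1, 2))) = Mul(Rational(3, 2), 1) = Rational(3, 2))
Add(Mul(76, 120), Function('f')(Function('u')(-2))) = Add(Mul(76, 120), Rational(3, 2)) = Add(9120, Rational(3, 2)) = Rational(18243, 2)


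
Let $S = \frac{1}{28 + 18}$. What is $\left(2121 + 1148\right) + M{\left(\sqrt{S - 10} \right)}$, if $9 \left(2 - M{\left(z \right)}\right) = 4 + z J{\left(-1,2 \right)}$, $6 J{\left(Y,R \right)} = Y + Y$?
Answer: $\frac{29435}{9} + \frac{i \sqrt{2346}}{414} \approx 3270.6 + 0.11699 i$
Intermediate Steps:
$J{\left(Y,R \right)} = \frac{Y}{3}$ ($J{\left(Y,R \right)} = \frac{Y + Y}{6} = \frac{2 Y}{6} = \frac{Y}{3}$)
$S = \frac{1}{46} \approx 0.021739$
$M{\left(z \right)} = \frac{14}{9} + \frac{z}{27}$ ($M{\left(z \right)} = 2 - \frac{4 + z \frac{1}{3} \left(-1\right)}{9} = 2 - \frac{4 + z \left(- \frac{1}{3}\right)}{9} = 2 - \frac{4 - \frac{z}{3}}{9} = 2 + \left(- \frac{4}{9} + \frac{z}{27}\right) = \frac{14}{9} + \frac{z}{27}$)
$\left(2121 + 1148\right) + M{\left(\sqrt{S - 10} \right)} = \left(2121 + 1148\right) + \left(\frac{14}{9} + \frac{\sqrt{\frac{1}{46} - 10}}{27}\right) = 3269 + \left(\frac{14}{9} + \frac{\sqrt{- \frac{459}{46}}}{27}\right) = 3269 + \left(\frac{14}{9} + \frac{\frac{3}{46} i \sqrt{2346}}{27}\right) = 3269 + \left(\frac{14}{9} + \frac{i \sqrt{2346}}{414}\right) = \frac{29435}{9} + \frac{i \sqrt{2346}}{414}$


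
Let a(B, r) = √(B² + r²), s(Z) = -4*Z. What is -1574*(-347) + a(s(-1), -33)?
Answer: 546178 + √1105 ≈ 5.4621e+5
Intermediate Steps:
-1574*(-347) + a(s(-1), -33) = -1574*(-347) + √((-4*(-1))² + (-33)²) = 546178 + √(4² + 1089) = 546178 + √(16 + 1089) = 546178 + √1105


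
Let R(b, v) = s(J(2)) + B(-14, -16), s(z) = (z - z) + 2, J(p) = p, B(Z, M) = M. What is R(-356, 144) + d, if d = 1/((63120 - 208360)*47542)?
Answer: -96670001121/6905000080 ≈ -14.000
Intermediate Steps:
s(z) = 2 (s(z) = 0 + 2 = 2)
d = -1/6905000080 (d = (1/47542)/(-145240) = -1/145240*1/47542 = -1/6905000080 ≈ -1.4482e-10)
R(b, v) = -14 (R(b, v) = 2 - 16 = -14)
R(-356, 144) + d = -14 - 1/6905000080 = -96670001121/6905000080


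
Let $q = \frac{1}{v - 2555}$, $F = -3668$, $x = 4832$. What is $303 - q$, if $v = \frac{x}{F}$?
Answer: $\frac{710276246}{2344143} \approx 303.0$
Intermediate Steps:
$v = - \frac{1208}{917}$ ($v = \frac{4832}{-3668} = 4832 \left(- \frac{1}{3668}\right) = - \frac{1208}{917} \approx -1.3173$)
$q = - \frac{917}{2344143}$ ($q = \frac{1}{- \frac{1208}{917} - 2555} = \frac{1}{- \frac{2344143}{917}} = - \frac{917}{2344143} \approx -0.00039119$)
$303 - q = 303 - - \frac{917}{2344143} = 303 + \frac{917}{2344143} = \frac{710276246}{2344143}$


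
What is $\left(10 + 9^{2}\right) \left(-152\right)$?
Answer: $-13832$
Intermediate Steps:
$\left(10 + 9^{2}\right) \left(-152\right) = \left(10 + 81\right) \left(-152\right) = 91 \left(-152\right) = -13832$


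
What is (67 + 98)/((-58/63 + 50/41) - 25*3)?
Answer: -426195/192953 ≈ -2.2088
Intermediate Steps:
(67 + 98)/((-58/63 + 50/41) - 25*3) = 165/((-58*1/63 + 50*(1/41)) - 75) = 165/((-58/63 + 50/41) - 75) = 165/(772/2583 - 75) = 165/(-192953/2583) = -2583/192953*165 = -426195/192953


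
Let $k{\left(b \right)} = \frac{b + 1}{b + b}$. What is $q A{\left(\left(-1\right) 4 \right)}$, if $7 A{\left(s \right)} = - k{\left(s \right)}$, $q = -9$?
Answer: $\frac{27}{56} \approx 0.48214$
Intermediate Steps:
$k{\left(b \right)} = \frac{1 + b}{2 b}$
$A{\left(s \right)} = - \frac{1 + s}{14 s}$ ($A{\left(s \right)} = \frac{\left(-1\right) \frac{1 + s}{2 s}}{7} = \frac{\left(- \frac{1}{2}\right) \frac{1}{s} \left(1 + s\right)}{7} = - \frac{1 + s}{14 s}$)
$q A{\left(\left(-1\right) 4 \right)} = - 9 \frac{-1 - \left(-1\right) 4}{14 \left(\left(-1\right) 4\right)} = - 9 \frac{-1 - -4}{14 \left(-4\right)} = - 9 \cdot \frac{1}{14} \left(- \frac{1}{4}\right) \left(-1 + 4\right) = - 9 \cdot \frac{1}{14} \left(- \frac{1}{4}\right) 3 = \left(-9\right) \left(- \frac{3}{56}\right) = \frac{27}{56}$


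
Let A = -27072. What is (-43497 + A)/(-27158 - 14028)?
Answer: 70569/41186 ≈ 1.7134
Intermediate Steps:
(-43497 + A)/(-27158 - 14028) = (-43497 - 27072)/(-27158 - 14028) = -70569/(-41186) = -70569*(-1/41186) = 70569/41186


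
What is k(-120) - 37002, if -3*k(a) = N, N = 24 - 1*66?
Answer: -36988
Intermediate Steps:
N = -42 (N = 24 - 66 = -42)
k(a) = 14 (k(a) = -⅓*(-42) = 14)
k(-120) - 37002 = 14 - 37002 = -36988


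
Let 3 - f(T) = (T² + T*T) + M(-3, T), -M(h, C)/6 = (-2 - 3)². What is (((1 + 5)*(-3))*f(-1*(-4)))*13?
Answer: -28314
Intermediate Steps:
M(h, C) = -150 (M(h, C) = -6*(-2 - 3)² = -6*(-5)² = -6*25 = -150)
f(T) = 153 - 2*T² (f(T) = 3 - ((T² + T*T) - 150) = 3 - ((T² + T²) - 150) = 3 - (2*T² - 150) = 3 - (-150 + 2*T²) = 3 + (150 - 2*T²) = 153 - 2*T²)
(((1 + 5)*(-3))*f(-1*(-4)))*13 = (((1 + 5)*(-3))*(153 - 2*(-1*(-4))²))*13 = ((6*(-3))*(153 - 2*4²))*13 = -18*(153 - 2*16)*13 = -18*(153 - 32)*13 = -18*121*13 = -2178*13 = -28314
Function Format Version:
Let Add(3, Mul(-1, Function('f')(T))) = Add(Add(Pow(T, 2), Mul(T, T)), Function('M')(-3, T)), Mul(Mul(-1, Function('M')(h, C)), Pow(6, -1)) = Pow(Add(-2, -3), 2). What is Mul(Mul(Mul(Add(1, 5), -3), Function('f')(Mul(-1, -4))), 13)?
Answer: -28314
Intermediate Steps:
Function('M')(h, C) = -150 (Function('M')(h, C) = Mul(-6, Pow(Add(-2, -3), 2)) = Mul(-6, Pow(-5, 2)) = Mul(-6, 25) = -150)
Function('f')(T) = Add(153, Mul(-2, Pow(T, 2))) (Function('f')(T) = Add(3, Mul(-1, Add(Add(Pow(T, 2), Mul(T, T)), -150))) = Add(3, Mul(-1, Add(Add(Pow(T, 2), Pow(T, 2)), -150))) = Add(3, Mul(-1, Add(Mul(2, Pow(T, 2)), -150))) = Add(3, Mul(-1, Add(-150, Mul(2, Pow(T, 2))))) = Add(3, Add(150, Mul(-2, Pow(T, 2)))) = Add(153, Mul(-2, Pow(T, 2))))
Mul(Mul(Mul(Add(1, 5), -3), Function('f')(Mul(-1, -4))), 13) = Mul(Mul(Mul(Add(1, 5), -3), Add(153, Mul(-2, Pow(Mul(-1, -4), 2)))), 13) = Mul(Mul(Mul(6, -3), Add(153, Mul(-2, Pow(4, 2)))), 13) = Mul(Mul(-18, Add(153, Mul(-2, 16))), 13) = Mul(Mul(-18, Add(153, -32)), 13) = Mul(Mul(-18, 121), 13) = Mul(-2178, 13) = -28314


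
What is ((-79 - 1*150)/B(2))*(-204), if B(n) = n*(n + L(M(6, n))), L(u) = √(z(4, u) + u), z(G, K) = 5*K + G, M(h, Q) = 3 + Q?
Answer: -7786/5 + 3893*√34/5 ≈ 2982.8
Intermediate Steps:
z(G, K) = G + 5*K
L(u) = √(4 + 6*u) (L(u) = √((4 + 5*u) + u) = √(4 + 6*u))
B(n) = n*(n + √(22 + 6*n)) (B(n) = n*(n + √(4 + 6*(3 + n))) = n*(n + √(4 + (18 + 6*n))) = n*(n + √(22 + 6*n)))
((-79 - 1*150)/B(2))*(-204) = ((-79 - 1*150)/((2*(2 + √(22 + 6*2)))))*(-204) = ((-79 - 150)/((2*(2 + √(22 + 12)))))*(-204) = -229*1/(2*(2 + √34))*(-204) = -229/(4 + 2*√34)*(-204) = 46716/(4 + 2*√34)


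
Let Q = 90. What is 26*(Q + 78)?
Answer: 4368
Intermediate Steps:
26*(Q + 78) = 26*(90 + 78) = 26*168 = 4368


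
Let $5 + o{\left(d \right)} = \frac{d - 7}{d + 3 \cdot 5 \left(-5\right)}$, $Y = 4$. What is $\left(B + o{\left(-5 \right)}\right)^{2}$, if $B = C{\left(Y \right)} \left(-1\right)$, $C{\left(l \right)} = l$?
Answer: $\frac{31329}{400} \approx 78.323$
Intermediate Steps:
$o{\left(d \right)} = -5 + \frac{-7 + d}{-75 + d}$ ($o{\left(d \right)} = -5 + \frac{d - 7}{d + 3 \cdot 5 \left(-5\right)} = -5 + \frac{-7 + d}{d + 3 \left(-25\right)} = -5 + \frac{-7 + d}{d - 75} = -5 + \frac{-7 + d}{-75 + d}$)
$B = -4$ ($B = 4 \left(-1\right) = -4$)
$\left(B + o{\left(-5 \right)}\right)^{2} = \left(-4 + \frac{4 \left(92 - -5\right)}{-75 - 5}\right)^{2} = \left(-4 + \frac{4 \left(92 + 5\right)}{-80}\right)^{2} = \left(-4 + 4 \left(- \frac{1}{80}\right) 97\right)^{2} = \left(-4 - \frac{97}{20}\right)^{2} = \left(- \frac{177}{20}\right)^{2} = \frac{31329}{400}$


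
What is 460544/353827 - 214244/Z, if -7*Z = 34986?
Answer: 39053555350/884213673 ≈ 44.168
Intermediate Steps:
Z = -4998 (Z = -⅐*34986 = -4998)
460544/353827 - 214244/Z = 460544/353827 - 214244/(-4998) = 460544*(1/353827) - 214244*(-1/4998) = 460544/353827 + 107122/2499 = 39053555350/884213673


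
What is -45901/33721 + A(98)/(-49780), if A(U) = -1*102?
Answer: -1140756119/839315690 ≈ -1.3591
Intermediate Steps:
A(U) = -102
-45901/33721 + A(98)/(-49780) = -45901/33721 - 102/(-49780) = -45901*1/33721 - 102*(-1/49780) = -45901/33721 + 51/24890 = -1140756119/839315690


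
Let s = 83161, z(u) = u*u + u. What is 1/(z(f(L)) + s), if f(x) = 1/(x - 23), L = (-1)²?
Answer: 484/40249903 ≈ 1.2025e-5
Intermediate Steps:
L = 1
f(x) = 1/(-23 + x)
z(u) = u + u² (z(u) = u² + u = u + u²)
1/(z(f(L)) + s) = 1/((1 + 1/(-23 + 1))/(-23 + 1) + 83161) = 1/((1 + 1/(-22))/(-22) + 83161) = 1/(-(1 - 1/22)/22 + 83161) = 1/(-1/22*21/22 + 83161) = 1/(-21/484 + 83161) = 1/(40249903/484) = 484/40249903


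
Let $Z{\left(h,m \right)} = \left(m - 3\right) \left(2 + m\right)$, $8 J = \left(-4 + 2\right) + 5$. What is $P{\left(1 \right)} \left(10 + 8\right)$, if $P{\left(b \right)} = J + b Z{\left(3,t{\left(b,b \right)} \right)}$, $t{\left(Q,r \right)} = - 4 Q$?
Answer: $\frac{1035}{4} \approx 258.75$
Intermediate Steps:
$J = \frac{3}{8}$ ($J = \frac{\left(-4 + 2\right) + 5}{8} = \frac{-2 + 5}{8} = \frac{1}{8} \cdot 3 = \frac{3}{8} \approx 0.375$)
$Z{\left(h,m \right)} = \left(-3 + m\right) \left(2 + m\right)$
$P{\left(b \right)} = \frac{3}{8} + b \left(-6 + 4 b + 16 b^{2}\right)$ ($P{\left(b \right)} = \frac{3}{8} + b \left(-6 + \left(- 4 b\right)^{2} - - 4 b\right) = \frac{3}{8} + b \left(-6 + 16 b^{2} + 4 b\right) = \frac{3}{8} + b \left(-6 + 4 b + 16 b^{2}\right)$)
$P{\left(1 \right)} \left(10 + 8\right) = \left(\frac{3}{8} + 2 \cdot 1 \left(-3 + 2 \cdot 1 + 8 \cdot 1^{2}\right)\right) \left(10 + 8\right) = \left(\frac{3}{8} + 2 \cdot 1 \left(-3 + 2 + 8 \cdot 1\right)\right) 18 = \left(\frac{3}{8} + 2 \cdot 1 \left(-3 + 2 + 8\right)\right) 18 = \left(\frac{3}{8} + 2 \cdot 1 \cdot 7\right) 18 = \left(\frac{3}{8} + 14\right) 18 = \frac{115}{8} \cdot 18 = \frac{1035}{4}$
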